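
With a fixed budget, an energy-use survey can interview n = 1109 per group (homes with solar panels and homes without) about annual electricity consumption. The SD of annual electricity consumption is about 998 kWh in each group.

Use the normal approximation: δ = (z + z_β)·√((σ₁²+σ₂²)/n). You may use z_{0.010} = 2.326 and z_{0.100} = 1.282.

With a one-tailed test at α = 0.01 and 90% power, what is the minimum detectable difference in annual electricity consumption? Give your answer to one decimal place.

δ = (z_α + z_β) · √((σ₁²+σ₂²)/n)
  = (2.326 + 1.282) · √(1992008/1109)
  = 3.608 · √1796.2
  = 3.608 · 42.3818
  = 152.9137

Minimum detectable difference ≈ 152.9 kWh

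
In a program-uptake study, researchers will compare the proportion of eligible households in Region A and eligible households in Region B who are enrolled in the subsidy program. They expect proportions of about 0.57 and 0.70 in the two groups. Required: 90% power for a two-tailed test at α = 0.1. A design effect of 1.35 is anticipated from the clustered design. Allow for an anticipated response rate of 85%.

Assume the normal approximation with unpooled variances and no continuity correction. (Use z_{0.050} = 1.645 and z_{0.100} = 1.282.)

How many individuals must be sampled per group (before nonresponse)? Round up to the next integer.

n = (z_{α/2} + z_β)² · [p₁(1−p₁) + p₂(1−p₂)] / (p₁ − p₂)²
  = (1.645 + 1.282)² · (0.57·0.43 + 0.70·0.30) / (-0.13)²
  = (2.927)² · (0.2451 + 0.2100) / 0.0169
  = 8.5673 · 0.4551 / 0.0169
  = 230.71
Design effect: 1.35 × 230.71 = 311.46.
Adjust for 85% response: 311.46 / 0.85 = 366.42.
Round up → n = 367 per group.

n = 367 per group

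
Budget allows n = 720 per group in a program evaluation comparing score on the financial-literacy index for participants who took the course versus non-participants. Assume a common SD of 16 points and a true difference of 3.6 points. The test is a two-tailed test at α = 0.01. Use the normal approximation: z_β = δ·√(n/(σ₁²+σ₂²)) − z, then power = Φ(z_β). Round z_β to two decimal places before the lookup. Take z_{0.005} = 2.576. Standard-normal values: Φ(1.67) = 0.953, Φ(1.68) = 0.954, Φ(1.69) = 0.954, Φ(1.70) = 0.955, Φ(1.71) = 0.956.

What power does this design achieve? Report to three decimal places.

Power ≈ 0.954

z_β = δ·√(n/(σ₁²+σ₂²)) − z_{α/2}
    = 3.6 · √(720/512) − 2.576
    = 3.6 · 1.18585 − 2.576
    = 4.2691 − 2.576 = 1.6931 → 1.69
Power = Φ(1.69) = 0.954.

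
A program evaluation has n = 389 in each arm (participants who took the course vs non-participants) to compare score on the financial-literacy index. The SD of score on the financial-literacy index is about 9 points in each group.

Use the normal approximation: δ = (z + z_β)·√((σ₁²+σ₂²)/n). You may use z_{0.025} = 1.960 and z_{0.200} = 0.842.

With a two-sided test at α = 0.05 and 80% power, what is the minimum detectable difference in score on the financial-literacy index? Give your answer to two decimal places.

Minimum detectable difference ≈ 1.81 points

δ = (z_{α/2} + z_β) · √((σ₁²+σ₂²)/n)
  = (1.960 + 0.842) · √(162/389)
  = 2.802 · √0.41645
  = 2.802 · 0.6453
  = 1.8082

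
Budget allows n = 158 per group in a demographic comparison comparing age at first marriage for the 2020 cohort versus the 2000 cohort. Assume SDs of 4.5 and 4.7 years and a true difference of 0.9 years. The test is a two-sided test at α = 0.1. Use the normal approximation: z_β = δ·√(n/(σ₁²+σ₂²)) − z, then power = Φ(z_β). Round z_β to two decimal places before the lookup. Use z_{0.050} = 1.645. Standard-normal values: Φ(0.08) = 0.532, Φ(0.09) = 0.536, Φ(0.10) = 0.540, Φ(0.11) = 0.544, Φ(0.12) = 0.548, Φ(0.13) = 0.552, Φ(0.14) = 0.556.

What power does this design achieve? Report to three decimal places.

Power ≈ 0.536

z_β = δ·√(n/(σ₁²+σ₂²)) − z_{α/2}
    = 0.9 · √(158/42.34) − 1.645
    = 0.9 · 1.93176 − 1.645
    = 1.7386 − 1.645 = 0.0936 → 0.09
Power = Φ(0.09) = 0.536.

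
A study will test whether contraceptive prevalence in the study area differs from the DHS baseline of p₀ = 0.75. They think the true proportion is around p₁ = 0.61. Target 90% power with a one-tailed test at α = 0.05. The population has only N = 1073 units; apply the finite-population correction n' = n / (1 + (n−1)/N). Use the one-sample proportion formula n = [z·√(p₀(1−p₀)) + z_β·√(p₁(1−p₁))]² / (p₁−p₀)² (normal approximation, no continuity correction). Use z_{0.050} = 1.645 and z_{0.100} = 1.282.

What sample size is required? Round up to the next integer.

n = [z_α·√(p₀q₀) + z_β·√(p₁q₁)]² / (p₁ − p₀)²
  = [1.645·√(0.75·0.25) + 1.282·√(0.61·0.39)]² / (-0.14)²
  = [1.645·0.4330 + 1.282·0.4877]² / 0.0196
  = [1.3376]² / 0.0196
  = 91.28
Finite-population correction (N = 1073): 91.28 / (1 + (91.28 − 1)/1073) = 84.20.
Round up → n = 85.

n = 85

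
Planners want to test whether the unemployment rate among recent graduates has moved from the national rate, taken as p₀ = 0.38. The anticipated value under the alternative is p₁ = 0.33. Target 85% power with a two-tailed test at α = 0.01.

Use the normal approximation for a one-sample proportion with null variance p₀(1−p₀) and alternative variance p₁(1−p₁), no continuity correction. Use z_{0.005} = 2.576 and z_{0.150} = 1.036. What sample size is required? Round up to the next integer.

n = 1208

n = [z_{α/2}·√(p₀q₀) + z_β·√(p₁q₁)]² / (p₁ − p₀)²
  = [2.576·√(0.38·0.62) + 1.036·√(0.33·0.67)]² / (-0.05)²
  = [2.576·0.4854 + 1.036·0.4702]² / 0.0025
  = [1.7375]² / 0.0025
  = 1207.56
Round up → n = 1208.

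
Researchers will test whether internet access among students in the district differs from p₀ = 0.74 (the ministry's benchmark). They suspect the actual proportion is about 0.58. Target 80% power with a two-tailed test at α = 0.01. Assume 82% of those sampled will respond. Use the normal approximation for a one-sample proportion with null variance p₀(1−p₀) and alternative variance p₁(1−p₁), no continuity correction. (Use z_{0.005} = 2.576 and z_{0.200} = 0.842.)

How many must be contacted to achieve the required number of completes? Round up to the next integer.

n = 114

n = [z_{α/2}·√(p₀q₀) + z_β·√(p₁q₁)]² / (p₁ − p₀)²
  = [2.576·√(0.74·0.26) + 0.842·√(0.58·0.42)]² / (-0.16)²
  = [2.576·0.4386 + 0.842·0.4936]² / 0.0256
  = [1.5455]² / 0.0256
  = 93.30
Adjust for 82% response: 93.30 / 0.82 = 113.78.
Round up → n = 114.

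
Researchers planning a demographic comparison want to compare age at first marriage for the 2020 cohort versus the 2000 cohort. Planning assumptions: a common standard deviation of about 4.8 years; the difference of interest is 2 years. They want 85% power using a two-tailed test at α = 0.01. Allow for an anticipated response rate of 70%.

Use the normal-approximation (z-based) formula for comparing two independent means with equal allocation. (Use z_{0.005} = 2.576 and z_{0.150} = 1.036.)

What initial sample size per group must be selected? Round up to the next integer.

n = 215 per group

n = (z_{α/2} + z_β)² · (σ₁² + σ₂²) / δ²
  = (2.576 + 1.036)² · (2·4.8² = 46.08) / 2²
  = 13.0465 · 46.08 / 4
  = 150.30
Adjust for 70% response: 150.30 / 0.70 = 214.71.
Round up → n = 215 per group.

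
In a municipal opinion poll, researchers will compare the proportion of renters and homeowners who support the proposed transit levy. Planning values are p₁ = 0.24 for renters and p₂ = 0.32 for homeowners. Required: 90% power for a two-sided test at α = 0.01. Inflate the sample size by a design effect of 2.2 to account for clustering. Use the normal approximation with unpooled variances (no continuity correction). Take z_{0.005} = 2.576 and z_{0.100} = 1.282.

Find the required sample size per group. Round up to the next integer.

n = (z_{α/2} + z_β)² · [p₁(1−p₁) + p₂(1−p₂)] / (p₁ − p₂)²
  = (2.576 + 1.282)² · (0.24·0.76 + 0.32·0.68) / (-0.08)²
  = (3.858)² · (0.1824 + 0.2176) / 0.0064
  = 14.8842 · 0.4000 / 0.0064
  = 930.26
Design effect: 2.2 × 930.26 = 2046.57.
Round up → n = 2047 per group.

n = 2047 per group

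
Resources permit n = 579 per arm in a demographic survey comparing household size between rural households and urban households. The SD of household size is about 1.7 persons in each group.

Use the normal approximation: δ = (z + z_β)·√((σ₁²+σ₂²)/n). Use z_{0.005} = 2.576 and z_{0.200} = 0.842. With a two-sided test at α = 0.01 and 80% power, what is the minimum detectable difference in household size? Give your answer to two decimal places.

Minimum detectable difference ≈ 0.34 persons

δ = (z_{α/2} + z_β) · √((σ₁²+σ₂²)/n)
  = (2.576 + 0.842) · √(5.78/579)
  = 3.418 · √0.00998
  = 3.418 · 0.0999
  = 0.3415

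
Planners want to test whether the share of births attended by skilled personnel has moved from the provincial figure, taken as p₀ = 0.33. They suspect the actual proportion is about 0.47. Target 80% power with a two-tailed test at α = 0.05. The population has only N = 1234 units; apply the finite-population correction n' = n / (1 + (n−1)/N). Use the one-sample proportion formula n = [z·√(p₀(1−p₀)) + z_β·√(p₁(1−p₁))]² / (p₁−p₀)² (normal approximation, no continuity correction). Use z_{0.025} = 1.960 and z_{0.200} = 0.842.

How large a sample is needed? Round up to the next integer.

n = 86

n = [z_{α/2}·√(p₀q₀) + z_β·√(p₁q₁)]² / (p₁ − p₀)²
  = [1.960·√(0.33·0.67) + 0.842·√(0.47·0.53)]² / (0.14)²
  = [1.960·0.4702 + 0.842·0.4991]² / 0.0196
  = [1.3419]² / 0.0196
  = 91.87
Finite-population correction (N = 1234): 91.87 / (1 + (91.87 − 1)/1234) = 85.57.
Round up → n = 86.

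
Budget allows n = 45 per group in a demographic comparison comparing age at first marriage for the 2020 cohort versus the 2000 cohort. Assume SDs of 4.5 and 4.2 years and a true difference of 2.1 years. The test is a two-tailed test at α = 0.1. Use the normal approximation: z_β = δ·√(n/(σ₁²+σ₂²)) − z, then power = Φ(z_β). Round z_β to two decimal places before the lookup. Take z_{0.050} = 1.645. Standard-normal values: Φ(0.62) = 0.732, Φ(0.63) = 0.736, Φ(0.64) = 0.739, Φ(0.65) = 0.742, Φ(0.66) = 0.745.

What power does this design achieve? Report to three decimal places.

z_β = δ·√(n/(σ₁²+σ₂²)) − z_{α/2}
    = 2.1 · √(45/37.89) − 1.645
    = 2.1 · 1.08979 − 1.645
    = 2.2886 − 1.645 = 0.6436 → 0.64
Power = Φ(0.64) = 0.739.

Power ≈ 0.739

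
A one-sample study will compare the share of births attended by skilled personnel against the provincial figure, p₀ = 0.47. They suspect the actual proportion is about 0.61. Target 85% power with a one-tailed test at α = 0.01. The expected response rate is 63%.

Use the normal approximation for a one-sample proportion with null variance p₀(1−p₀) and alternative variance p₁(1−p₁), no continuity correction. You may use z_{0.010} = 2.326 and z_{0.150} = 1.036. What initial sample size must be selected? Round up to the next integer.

n = [z_α·√(p₀q₀) + z_β·√(p₁q₁)]² / (p₁ − p₀)²
  = [2.326·√(0.47·0.53) + 1.036·√(0.61·0.39)]² / (0.14)²
  = [2.326·0.4991 + 1.036·0.4877]² / 0.0196
  = [1.6662]² / 0.0196
  = 141.65
Adjust for 63% response: 141.65 / 0.63 = 224.84.
Round up → n = 225.

n = 225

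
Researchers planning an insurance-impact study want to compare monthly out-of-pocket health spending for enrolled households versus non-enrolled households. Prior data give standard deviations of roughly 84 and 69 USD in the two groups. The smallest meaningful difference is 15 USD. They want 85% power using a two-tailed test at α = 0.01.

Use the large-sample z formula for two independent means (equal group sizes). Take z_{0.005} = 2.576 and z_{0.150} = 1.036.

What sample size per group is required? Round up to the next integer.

n = 686 per group

n = (z_{α/2} + z_β)² · (σ₁² + σ₂²) / δ²
  = (2.576 + 1.036)² · (84² + 69² = 11817) / 15²
  = 13.0465 · 11817 / 225
  = 685.20
Round up → n = 686 per group.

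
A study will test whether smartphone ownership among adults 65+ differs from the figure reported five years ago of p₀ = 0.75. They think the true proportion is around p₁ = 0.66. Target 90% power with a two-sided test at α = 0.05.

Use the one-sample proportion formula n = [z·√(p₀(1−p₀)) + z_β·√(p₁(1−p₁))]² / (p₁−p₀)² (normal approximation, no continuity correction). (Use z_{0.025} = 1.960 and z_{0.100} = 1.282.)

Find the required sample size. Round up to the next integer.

n = [z_{α/2}·√(p₀q₀) + z_β·√(p₁q₁)]² / (p₁ − p₀)²
  = [1.960·√(0.75·0.25) + 1.282·√(0.66·0.34)]² / (-0.09)²
  = [1.960·0.4330 + 1.282·0.4737]² / 0.0081
  = [1.4560]² / 0.0081
  = 261.72
Round up → n = 262.

n = 262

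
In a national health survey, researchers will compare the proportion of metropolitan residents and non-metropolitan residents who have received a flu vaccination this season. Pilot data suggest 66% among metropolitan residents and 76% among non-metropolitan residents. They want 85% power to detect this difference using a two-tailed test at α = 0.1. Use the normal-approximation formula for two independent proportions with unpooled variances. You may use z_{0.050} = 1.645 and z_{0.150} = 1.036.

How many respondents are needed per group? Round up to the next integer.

n = 293 per group

n = (z_{α/2} + z_β)² · [p₁(1−p₁) + p₂(1−p₂)] / (p₁ − p₂)²
  = (1.645 + 1.036)² · (0.66·0.34 + 0.76·0.24) / (-0.10)²
  = (2.681)² · (0.2244 + 0.1824) / 0.0100
  = 7.1878 · 0.4068 / 0.0100
  = 292.40
Round up → n = 293 per group.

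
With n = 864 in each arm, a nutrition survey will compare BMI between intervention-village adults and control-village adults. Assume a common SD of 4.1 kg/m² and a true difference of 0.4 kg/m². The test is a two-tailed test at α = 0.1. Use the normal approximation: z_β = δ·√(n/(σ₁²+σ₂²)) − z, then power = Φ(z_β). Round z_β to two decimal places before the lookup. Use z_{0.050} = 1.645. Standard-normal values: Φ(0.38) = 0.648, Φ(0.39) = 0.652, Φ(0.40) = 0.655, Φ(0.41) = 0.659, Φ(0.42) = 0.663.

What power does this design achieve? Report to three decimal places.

Power ≈ 0.648

z_β = δ·√(n/(σ₁²+σ₂²)) − z_{α/2}
    = 0.4 · √(864/33.62) − 1.645
    = 0.4 · 5.06942 − 1.645
    = 2.0278 − 1.645 = 0.3828 → 0.38
Power = Φ(0.38) = 0.648.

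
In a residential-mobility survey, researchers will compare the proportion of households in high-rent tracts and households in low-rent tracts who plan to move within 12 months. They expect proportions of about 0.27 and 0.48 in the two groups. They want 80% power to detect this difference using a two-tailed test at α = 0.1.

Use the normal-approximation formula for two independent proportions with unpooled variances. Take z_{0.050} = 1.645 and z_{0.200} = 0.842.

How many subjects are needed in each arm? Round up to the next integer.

n = (z_{α/2} + z_β)² · [p₁(1−p₁) + p₂(1−p₂)] / (p₁ − p₂)²
  = (1.645 + 0.842)² · (0.27·0.73 + 0.48·0.52) / (-0.21)²
  = (2.487)² · (0.1971 + 0.2496) / 0.0441
  = 6.1852 · 0.4467 / 0.0441
  = 62.65
Round up → n = 63 per group.

n = 63 per group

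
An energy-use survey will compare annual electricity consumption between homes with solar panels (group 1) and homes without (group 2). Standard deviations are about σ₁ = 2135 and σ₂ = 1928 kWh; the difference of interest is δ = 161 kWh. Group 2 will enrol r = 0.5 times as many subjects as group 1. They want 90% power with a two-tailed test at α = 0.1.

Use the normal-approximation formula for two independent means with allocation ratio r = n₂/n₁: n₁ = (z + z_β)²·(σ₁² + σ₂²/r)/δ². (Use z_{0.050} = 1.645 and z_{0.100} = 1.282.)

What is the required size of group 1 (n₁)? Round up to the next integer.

n₁ = 3964

n₁ = (z_{α/2} + z_β)² · (σ₁² + σ₂²/r) / δ²
   = (1.645 + 1.282)² · (2135² + 1928²/0.5) / 161²
   = 8.5673 · (4558225 + 7434368) / 25921
   = 8.5673 · 11992593 / 25921
   = 3963.75
Round up → n₁ = 3964; n₂ = r·n₁ = 0.5 × 3964 = 1982.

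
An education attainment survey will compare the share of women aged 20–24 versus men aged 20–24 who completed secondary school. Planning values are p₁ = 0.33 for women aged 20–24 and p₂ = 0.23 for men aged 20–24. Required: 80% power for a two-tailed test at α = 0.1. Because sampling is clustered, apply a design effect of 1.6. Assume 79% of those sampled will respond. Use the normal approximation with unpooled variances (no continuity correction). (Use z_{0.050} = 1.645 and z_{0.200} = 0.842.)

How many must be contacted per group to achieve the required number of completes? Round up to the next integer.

n = 499 per group

n = (z_{α/2} + z_β)² · [p₁(1−p₁) + p₂(1−p₂)] / (p₁ − p₂)²
  = (1.645 + 0.842)² · (0.33·0.67 + 0.23·0.77) / (0.10)²
  = (2.487)² · (0.2211 + 0.1771) / 0.0100
  = 6.1852 · 0.3982 / 0.0100
  = 246.29
Design effect: 1.6 × 246.29 = 394.07.
Adjust for 79% response: 394.07 / 0.79 = 498.82.
Round up → n = 499 per group.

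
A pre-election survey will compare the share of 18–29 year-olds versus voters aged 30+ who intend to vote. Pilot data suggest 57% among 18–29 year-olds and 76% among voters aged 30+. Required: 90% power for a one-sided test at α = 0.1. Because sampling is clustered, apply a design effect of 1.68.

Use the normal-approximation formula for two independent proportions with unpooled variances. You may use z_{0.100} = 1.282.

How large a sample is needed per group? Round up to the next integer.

n = (z_α + z_β)² · [p₁(1−p₁) + p₂(1−p₂)] / (p₁ − p₂)²
  = (1.282 + 1.282)² · (0.57·0.43 + 0.76·0.24) / (-0.19)²
  = (2.564)² · (0.2451 + 0.1824) / 0.0361
  = 6.5741 · 0.4275 / 0.0361
  = 77.85
Design effect: 1.68 × 77.85 = 130.79.
Round up → n = 131 per group.

n = 131 per group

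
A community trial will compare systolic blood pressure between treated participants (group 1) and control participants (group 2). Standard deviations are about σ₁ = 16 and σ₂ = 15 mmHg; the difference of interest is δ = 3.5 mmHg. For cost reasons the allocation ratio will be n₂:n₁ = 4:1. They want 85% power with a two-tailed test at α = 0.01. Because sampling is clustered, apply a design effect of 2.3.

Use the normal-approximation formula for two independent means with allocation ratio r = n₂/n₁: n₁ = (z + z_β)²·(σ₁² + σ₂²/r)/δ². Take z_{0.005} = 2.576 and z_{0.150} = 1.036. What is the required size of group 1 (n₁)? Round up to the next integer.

n₁ = 765

n₁ = (z_{α/2} + z_β)² · (σ₁² + σ₂²/r) / δ²
   = (2.576 + 1.036)² · (16² + 15²/4) / 3.5²
   = 13.0465 · (256 + 56.25) / 12.25
   = 13.0465 · 312.25 / 12.25
   = 332.55
Design effect: 2.3 × 332.55 = 764.87.
Round up → n₁ = 765; n₂ = r·n₁ = 4 × 765 = 3060.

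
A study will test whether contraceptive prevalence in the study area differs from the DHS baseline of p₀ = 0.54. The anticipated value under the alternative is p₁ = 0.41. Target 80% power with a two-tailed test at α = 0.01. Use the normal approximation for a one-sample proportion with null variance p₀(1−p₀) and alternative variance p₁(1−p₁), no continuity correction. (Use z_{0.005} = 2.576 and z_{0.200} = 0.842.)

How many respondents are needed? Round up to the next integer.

n = 171

n = [z_{α/2}·√(p₀q₀) + z_β·√(p₁q₁)]² / (p₁ − p₀)²
  = [2.576·√(0.54·0.46) + 0.842·√(0.41·0.59)]² / (-0.13)²
  = [2.576·0.4984 + 0.842·0.4918]² / 0.0169
  = [1.6980]² / 0.0169
  = 170.60
Round up → n = 171.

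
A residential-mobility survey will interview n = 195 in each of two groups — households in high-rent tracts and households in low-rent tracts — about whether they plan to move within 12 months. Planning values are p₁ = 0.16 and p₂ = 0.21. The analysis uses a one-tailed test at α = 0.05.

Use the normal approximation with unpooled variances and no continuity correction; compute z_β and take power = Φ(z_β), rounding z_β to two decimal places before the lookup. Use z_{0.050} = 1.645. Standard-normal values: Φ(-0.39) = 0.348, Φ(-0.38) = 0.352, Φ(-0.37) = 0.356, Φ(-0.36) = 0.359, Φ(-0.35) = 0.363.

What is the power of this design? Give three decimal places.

Power ≈ 0.356

z_β = |p₁−p₂|·√(n/[p₁q₁+p₂q₂]) − z_α
    = 0.05 · √(195/0.3003) − 1.645
    = 0.05 · 25.4824 − 1.645
    = 1.2741 − 1.645 = -0.3709 → -0.37
Power = Φ(-0.37) = 0.356.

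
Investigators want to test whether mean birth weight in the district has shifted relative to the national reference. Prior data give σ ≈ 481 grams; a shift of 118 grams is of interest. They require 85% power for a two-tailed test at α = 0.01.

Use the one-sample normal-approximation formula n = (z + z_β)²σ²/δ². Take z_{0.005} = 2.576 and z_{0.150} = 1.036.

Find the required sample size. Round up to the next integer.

n = 217

n = (z_{α/2} + z_β)² · σ² / δ²
  = (2.576 + 1.036)² · 481² / 118²
  = 13.0465 · 231361 / 13924
  = 216.78
Round up → n = 217.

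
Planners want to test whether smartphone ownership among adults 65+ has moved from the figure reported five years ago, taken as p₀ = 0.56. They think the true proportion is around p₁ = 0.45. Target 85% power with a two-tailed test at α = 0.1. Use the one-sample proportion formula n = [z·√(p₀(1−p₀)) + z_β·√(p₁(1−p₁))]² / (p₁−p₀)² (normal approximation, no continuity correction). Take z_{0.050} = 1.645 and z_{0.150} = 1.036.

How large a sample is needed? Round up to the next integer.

n = [z_{α/2}·√(p₀q₀) + z_β·√(p₁q₁)]² / (p₁ − p₀)²
  = [1.645·√(0.56·0.44) + 1.036·√(0.45·0.55)]² / (-0.11)²
  = [1.645·0.4964 + 1.036·0.4975]² / 0.0121
  = [1.3320]² / 0.0121
  = 146.62
Round up → n = 147.

n = 147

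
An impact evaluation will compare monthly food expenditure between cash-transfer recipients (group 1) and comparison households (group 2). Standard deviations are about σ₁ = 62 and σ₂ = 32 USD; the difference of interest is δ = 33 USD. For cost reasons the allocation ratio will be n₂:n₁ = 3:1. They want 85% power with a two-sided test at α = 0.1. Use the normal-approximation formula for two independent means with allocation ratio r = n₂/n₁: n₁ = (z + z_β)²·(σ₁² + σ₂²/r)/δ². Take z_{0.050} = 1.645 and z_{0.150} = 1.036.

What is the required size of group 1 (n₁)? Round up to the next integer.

n₁ = (z_{α/2} + z_β)² · (σ₁² + σ₂²/r) / δ²
   = (1.645 + 1.036)² · (62² + 32²/3) / 33²
   = 7.1878 · (3844 + 341.3333) / 1089
   = 7.1878 · 4185.3 / 1089
   = 27.62
Round up → n₁ = 28; n₂ = r·n₁ = 3 × 28 = 84.

n₁ = 28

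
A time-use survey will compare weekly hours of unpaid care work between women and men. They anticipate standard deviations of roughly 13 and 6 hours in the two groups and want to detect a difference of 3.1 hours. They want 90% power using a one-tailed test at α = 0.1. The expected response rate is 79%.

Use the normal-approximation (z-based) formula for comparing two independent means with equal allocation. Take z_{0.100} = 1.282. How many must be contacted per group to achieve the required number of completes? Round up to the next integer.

n = (z_α + z_β)² · (σ₁² + σ₂²) / δ²
  = (1.282 + 1.282)² · (13² + 6² = 205) / 3.1²
  = 6.5741 · 205 / 9.61
  = 140.24
Adjust for 79% response: 140.24 / 0.79 = 177.52.
Round up → n = 178 per group.

n = 178 per group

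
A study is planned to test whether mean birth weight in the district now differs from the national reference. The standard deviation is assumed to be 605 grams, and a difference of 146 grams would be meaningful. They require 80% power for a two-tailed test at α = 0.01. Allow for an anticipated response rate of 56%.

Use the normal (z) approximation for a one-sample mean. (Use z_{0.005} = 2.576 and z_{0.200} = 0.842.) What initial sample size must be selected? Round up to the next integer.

n = 359

n = (z_{α/2} + z_β)² · σ² / δ²
  = (2.576 + 0.842)² · 605² / 146²
  = 11.6827 · 366025 / 21316
  = 200.61
Adjust for 56% response: 200.61 / 0.56 = 358.23.
Round up → n = 359.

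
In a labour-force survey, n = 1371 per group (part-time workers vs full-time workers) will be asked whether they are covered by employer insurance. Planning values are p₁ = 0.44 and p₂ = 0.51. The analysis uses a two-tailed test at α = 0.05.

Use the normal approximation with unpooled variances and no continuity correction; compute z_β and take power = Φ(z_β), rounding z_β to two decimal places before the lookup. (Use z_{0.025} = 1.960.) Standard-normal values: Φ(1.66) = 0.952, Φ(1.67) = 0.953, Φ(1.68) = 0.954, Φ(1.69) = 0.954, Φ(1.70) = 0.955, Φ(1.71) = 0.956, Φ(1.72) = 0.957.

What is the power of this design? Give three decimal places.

z_β = |p₁−p₂|·√(n/[p₁q₁+p₂q₂]) − z_{α/2}
    = 0.07 · √(1371/0.4963) − 1.960
    = 0.07 · 52.5589 − 1.960
    = 3.6791 − 1.960 = 1.7191 → 1.72
Power = Φ(1.72) = 0.957.

Power ≈ 0.957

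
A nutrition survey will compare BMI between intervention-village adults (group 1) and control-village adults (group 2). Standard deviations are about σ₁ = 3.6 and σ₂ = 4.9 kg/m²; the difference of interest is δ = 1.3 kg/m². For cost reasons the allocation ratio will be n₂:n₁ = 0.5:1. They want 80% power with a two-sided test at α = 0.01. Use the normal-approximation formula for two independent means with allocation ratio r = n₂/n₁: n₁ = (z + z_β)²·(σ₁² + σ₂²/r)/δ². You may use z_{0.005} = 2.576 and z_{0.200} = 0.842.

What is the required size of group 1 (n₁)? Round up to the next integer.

n₁ = (z_{α/2} + z_β)² · (σ₁² + σ₂²/r) / δ²
   = (2.576 + 0.842)² · (3.6² + 4.9²/0.5) / 1.3²
   = 11.6827 · (12.96 + 48.02) / 1.69
   = 11.6827 · 60.98 / 1.69
   = 421.55
Round up → n₁ = 422; n₂ = r·n₁ = 0.5 × 422 = 211.

n₁ = 422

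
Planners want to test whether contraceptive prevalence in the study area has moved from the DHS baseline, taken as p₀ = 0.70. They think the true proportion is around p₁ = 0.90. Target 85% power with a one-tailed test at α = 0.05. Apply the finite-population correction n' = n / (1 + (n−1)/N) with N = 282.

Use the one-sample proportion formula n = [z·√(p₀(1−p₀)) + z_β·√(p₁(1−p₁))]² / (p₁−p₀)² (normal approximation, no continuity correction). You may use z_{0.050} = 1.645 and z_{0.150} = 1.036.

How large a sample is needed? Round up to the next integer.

n = 26

n = [z_α·√(p₀q₀) + z_β·√(p₁q₁)]² / (p₁ − p₀)²
  = [1.645·√(0.70·0.30) + 1.036·√(0.90·0.10)]² / (0.20)²
  = [1.645·0.4583 + 1.036·0.3000]² / 0.0400
  = [1.0646]² / 0.0400
  = 28.34
Finite-population correction (N = 282): 28.34 / (1 + (28.34 − 1)/282) = 25.83.
Round up → n = 26.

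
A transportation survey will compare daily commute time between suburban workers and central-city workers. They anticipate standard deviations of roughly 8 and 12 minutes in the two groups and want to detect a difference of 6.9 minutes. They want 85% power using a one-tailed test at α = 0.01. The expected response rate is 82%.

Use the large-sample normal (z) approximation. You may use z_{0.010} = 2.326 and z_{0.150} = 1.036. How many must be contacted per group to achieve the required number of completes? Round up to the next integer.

n = (z_α + z_β)² · (σ₁² + σ₂²) / δ²
  = (2.326 + 1.036)² · (8² + 12² = 208) / 6.9²
  = 11.3030 · 208 / 47.61
  = 49.38
Adjust for 82% response: 49.38 / 0.82 = 60.22.
Round up → n = 61 per group.

n = 61 per group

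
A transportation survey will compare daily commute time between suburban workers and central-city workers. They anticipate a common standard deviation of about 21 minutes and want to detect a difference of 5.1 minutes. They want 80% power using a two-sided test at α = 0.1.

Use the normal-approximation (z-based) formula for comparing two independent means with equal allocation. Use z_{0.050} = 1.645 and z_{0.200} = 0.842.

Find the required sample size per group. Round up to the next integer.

n = (z_{α/2} + z_β)² · (σ₁² + σ₂²) / δ²
  = (1.645 + 0.842)² · (2·21² = 882) / 5.1²
  = 6.1852 · 882 / 26.01
  = 209.74
Round up → n = 210 per group.

n = 210 per group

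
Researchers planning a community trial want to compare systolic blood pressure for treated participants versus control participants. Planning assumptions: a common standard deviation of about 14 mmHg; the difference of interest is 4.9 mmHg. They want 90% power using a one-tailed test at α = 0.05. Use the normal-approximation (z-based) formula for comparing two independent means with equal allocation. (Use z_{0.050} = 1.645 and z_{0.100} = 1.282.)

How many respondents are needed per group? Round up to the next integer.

n = 140 per group

n = (z_α + z_β)² · (σ₁² + σ₂²) / δ²
  = (1.645 + 1.282)² · (2·14² = 392) / 4.9²
  = 8.5673 · 392 / 24.01
  = 139.87
Round up → n = 140 per group.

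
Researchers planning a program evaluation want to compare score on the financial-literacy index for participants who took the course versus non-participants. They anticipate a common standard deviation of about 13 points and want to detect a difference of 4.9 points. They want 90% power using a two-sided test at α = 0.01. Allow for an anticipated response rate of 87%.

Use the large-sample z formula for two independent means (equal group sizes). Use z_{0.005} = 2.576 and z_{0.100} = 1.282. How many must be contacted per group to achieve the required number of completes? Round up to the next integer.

n = (z_{α/2} + z_β)² · (σ₁² + σ₂²) / δ²
  = (2.576 + 1.282)² · (2·13² = 338) / 4.9²
  = 14.8842 · 338 / 24.01
  = 209.53
Adjust for 87% response: 209.53 / 0.87 = 240.84.
Round up → n = 241 per group.

n = 241 per group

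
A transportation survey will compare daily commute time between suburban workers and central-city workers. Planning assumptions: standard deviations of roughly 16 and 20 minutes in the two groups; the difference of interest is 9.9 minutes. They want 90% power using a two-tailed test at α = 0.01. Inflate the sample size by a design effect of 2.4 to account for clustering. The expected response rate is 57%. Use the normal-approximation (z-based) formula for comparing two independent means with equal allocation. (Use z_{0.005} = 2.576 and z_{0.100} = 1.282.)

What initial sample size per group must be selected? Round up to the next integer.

n = (z_{α/2} + z_β)² · (σ₁² + σ₂²) / δ²
  = (2.576 + 1.282)² · (16² + 20² = 656) / 9.9²
  = 14.8842 · 656 / 98.01
  = 99.62
Design effect: 2.4 × 99.62 = 239.09.
Adjust for 57% response: 239.09 / 0.57 = 419.46.
Round up → n = 420 per group.

n = 420 per group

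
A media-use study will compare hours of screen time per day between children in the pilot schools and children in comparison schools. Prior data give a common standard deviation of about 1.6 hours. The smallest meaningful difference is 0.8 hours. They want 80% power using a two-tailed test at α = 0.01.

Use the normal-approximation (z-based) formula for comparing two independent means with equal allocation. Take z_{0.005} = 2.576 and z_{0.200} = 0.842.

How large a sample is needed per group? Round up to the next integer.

n = 94 per group

n = (z_{α/2} + z_β)² · (σ₁² + σ₂²) / δ²
  = (2.576 + 0.842)² · (2·1.6² = 5.12) / 0.8²
  = 11.6827 · 5.12 / 0.64
  = 93.46
Round up → n = 94 per group.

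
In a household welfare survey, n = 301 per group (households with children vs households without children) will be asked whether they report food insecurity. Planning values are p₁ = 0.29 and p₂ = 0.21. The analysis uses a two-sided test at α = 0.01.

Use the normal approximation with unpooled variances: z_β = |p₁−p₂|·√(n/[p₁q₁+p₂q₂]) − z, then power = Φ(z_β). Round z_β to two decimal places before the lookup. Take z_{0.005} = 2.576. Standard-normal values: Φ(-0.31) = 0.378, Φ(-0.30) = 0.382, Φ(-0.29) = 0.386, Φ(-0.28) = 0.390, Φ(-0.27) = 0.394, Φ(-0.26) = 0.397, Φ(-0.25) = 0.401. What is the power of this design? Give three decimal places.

z_β = |p₁−p₂|·√(n/[p₁q₁+p₂q₂]) − z_{α/2}
    = 0.08 · √(301/0.3718) − 2.576
    = 0.08 · 28.4530 − 2.576
    = 2.2762 − 2.576 = -0.2998 → -0.30
Power = Φ(-0.30) = 0.382.

Power ≈ 0.382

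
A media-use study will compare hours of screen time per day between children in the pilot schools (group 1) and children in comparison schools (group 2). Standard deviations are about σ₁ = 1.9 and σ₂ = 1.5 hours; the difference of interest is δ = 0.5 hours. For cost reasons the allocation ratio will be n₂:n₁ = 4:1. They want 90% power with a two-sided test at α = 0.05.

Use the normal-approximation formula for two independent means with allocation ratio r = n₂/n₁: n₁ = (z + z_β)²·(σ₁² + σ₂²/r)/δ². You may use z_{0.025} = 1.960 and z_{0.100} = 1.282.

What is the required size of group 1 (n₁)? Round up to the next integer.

n₁ = 176

n₁ = (z_{α/2} + z_β)² · (σ₁² + σ₂²/r) / δ²
   = (1.960 + 1.282)² · (1.9² + 1.5²/4) / 0.5²
   = 10.5106 · (3.61 + 0.5625) / 0.25
   = 10.5106 · 4.1725 / 0.25
   = 175.42
Round up → n₁ = 176; n₂ = r·n₁ = 4 × 176 = 704.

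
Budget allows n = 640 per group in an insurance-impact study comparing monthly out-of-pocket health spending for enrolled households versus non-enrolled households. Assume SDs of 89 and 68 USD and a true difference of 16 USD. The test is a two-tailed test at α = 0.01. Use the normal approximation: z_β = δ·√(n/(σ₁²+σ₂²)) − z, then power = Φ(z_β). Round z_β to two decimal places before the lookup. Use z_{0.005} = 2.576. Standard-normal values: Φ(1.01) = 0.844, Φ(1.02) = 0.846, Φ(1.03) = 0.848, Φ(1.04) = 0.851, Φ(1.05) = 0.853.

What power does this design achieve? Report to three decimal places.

z_β = δ·√(n/(σ₁²+σ₂²)) − z_{α/2}
    = 16 · √(640/12545) − 2.576
    = 16 · 0.22587 − 2.576
    = 3.6139 − 2.576 = 1.0379 → 1.04
Power = Φ(1.04) = 0.851.

Power ≈ 0.851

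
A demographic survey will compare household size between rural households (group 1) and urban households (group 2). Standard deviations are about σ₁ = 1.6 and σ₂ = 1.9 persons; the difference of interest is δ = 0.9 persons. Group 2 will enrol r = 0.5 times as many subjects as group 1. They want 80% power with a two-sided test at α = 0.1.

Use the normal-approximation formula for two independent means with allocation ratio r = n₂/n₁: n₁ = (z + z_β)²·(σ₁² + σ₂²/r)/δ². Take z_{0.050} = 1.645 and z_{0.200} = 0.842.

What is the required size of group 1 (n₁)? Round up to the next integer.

n₁ = (z_{α/2} + z_β)² · (σ₁² + σ₂²/r) / δ²
   = (1.645 + 0.842)² · (1.6² + 1.9²/0.5) / 0.9²
   = 6.1852 · (2.56 + 7.22) / 0.81
   = 6.1852 · 9.78 / 0.81
   = 74.68
Round up → n₁ = 75; n₂ = r·n₁ = 0.5 × 75 = 38.

n₁ = 75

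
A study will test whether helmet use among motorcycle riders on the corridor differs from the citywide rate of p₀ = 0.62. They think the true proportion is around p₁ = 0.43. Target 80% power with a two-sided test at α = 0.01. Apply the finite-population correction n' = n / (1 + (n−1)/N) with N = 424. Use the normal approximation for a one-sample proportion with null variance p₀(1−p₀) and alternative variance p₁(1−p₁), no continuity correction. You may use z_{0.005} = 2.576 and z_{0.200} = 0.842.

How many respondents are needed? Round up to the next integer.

n = 66

n = [z_{α/2}·√(p₀q₀) + z_β·√(p₁q₁)]² / (p₁ − p₀)²
  = [2.576·√(0.62·0.38) + 0.842·√(0.43·0.57)]² / (-0.19)²
  = [2.576·0.4854 + 0.842·0.4951]² / 0.0361
  = [1.6672]² / 0.0361
  = 77.00
Finite-population correction (N = 424): 77.00 / (1 + (77.00 − 1)/424) = 65.29.
Round up → n = 66.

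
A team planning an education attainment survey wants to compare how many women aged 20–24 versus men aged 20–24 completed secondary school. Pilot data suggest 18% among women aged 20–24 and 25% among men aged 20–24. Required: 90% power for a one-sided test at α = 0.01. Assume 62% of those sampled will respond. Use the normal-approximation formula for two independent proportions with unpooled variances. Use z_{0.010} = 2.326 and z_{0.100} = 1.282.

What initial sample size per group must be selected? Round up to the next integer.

n = (z_α + z_β)² · [p₁(1−p₁) + p₂(1−p₂)] / (p₁ − p₂)²
  = (2.326 + 1.282)² · (0.18·0.82 + 0.25·0.75) / (-0.07)²
  = (3.608)² · (0.1476 + 0.1875) / 0.0049
  = 13.0177 · 0.3351 / 0.0049
  = 890.25
Adjust for 62% response: 890.25 / 0.62 = 1435.89.
Round up → n = 1436 per group.

n = 1436 per group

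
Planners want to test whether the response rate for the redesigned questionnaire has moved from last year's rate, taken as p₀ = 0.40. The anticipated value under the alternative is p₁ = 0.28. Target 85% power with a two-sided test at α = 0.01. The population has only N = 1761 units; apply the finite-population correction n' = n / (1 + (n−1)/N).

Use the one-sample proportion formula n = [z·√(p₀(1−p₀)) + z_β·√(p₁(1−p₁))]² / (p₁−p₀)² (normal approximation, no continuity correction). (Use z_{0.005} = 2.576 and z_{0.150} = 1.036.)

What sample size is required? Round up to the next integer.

n = [z_{α/2}·√(p₀q₀) + z_β·√(p₁q₁)]² / (p₁ − p₀)²
  = [2.576·√(0.40·0.60) + 1.036·√(0.28·0.72)]² / (-0.12)²
  = [2.576·0.4899 + 1.036·0.4490]² / 0.0144
  = [1.7271]² / 0.0144
  = 207.15
Finite-population correction (N = 1761): 207.15 / (1 + (207.15 − 1)/1761) = 185.44.
Round up → n = 186.

n = 186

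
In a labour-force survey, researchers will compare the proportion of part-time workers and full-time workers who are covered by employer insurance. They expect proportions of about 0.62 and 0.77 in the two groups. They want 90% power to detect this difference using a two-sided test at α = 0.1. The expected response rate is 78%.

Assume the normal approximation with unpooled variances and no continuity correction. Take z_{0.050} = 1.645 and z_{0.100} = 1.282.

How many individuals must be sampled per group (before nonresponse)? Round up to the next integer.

n = 202 per group

n = (z_{α/2} + z_β)² · [p₁(1−p₁) + p₂(1−p₂)] / (p₁ − p₂)²
  = (1.645 + 1.282)² · (0.62·0.38 + 0.77·0.23) / (-0.15)²
  = (2.927)² · (0.2356 + 0.1771) / 0.0225
  = 8.5673 · 0.4127 / 0.0225
  = 157.14
Adjust for 78% response: 157.14 / 0.78 = 201.47.
Round up → n = 202 per group.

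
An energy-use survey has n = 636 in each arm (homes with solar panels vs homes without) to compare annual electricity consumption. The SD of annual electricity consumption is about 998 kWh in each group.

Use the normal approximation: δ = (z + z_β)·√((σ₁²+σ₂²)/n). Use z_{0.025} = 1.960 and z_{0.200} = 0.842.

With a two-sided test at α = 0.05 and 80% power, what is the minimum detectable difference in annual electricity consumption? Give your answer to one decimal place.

Minimum detectable difference ≈ 156.8 kWh

δ = (z_{α/2} + z_β) · √((σ₁²+σ₂²)/n)
  = (1.960 + 0.842) · √(1992008/636)
  = 2.802 · √3132.1
  = 2.802 · 55.9651
  = 156.8141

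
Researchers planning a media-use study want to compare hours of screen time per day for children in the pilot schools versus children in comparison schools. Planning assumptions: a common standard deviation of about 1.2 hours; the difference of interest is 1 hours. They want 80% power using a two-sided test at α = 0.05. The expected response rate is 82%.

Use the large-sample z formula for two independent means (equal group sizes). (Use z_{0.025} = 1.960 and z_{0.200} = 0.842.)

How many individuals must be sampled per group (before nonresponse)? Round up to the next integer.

n = 28 per group

n = (z_{α/2} + z_β)² · (σ₁² + σ₂²) / δ²
  = (1.960 + 0.842)² · (2·1.2² = 2.88) / 1²
  = 7.8512 · 2.88 / 1
  = 22.61
Adjust for 82% response: 22.61 / 0.82 = 27.57.
Round up → n = 28 per group.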